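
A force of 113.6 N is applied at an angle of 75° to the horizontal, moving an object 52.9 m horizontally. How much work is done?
W = Fd cosθ = 113.6×52.9×cos(75°) = 1555.4 J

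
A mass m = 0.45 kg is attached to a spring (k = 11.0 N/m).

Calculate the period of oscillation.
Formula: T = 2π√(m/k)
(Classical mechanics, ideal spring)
T = 2π√(m/k) = 2π√(0.45/11.0) = 1.271 s; f = 1/T = 0.7869 Hz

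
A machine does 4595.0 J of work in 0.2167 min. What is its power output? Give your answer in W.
P = W/t = 4595 J / 13 s = 353.4 W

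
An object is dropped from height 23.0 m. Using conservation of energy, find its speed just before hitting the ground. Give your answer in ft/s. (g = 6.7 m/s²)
mgh = ½mv² → v = √(2gh) = √(2×6.7×23) = 17.56 m/s = 57.6 ft/s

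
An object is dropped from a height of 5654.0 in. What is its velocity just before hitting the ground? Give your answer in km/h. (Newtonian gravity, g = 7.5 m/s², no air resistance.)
v = √(2gh) (with unit conversion) = 167.1 km/h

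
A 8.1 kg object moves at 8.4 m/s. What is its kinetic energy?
KE = ½mv² = ½×8.1×8.4² = 285.768 J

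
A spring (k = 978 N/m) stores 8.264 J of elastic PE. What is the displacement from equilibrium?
PE = ½kx² → x = √(2PE/k) = √(2×8.264/978) = 0.13 m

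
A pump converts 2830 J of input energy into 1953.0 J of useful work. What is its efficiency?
η = W_out/W_in = 1953.0/2830 = 0.6901 = 69.01%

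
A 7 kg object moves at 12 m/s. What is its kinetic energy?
KE = ½mv² = ½×7×12² = 504.0 J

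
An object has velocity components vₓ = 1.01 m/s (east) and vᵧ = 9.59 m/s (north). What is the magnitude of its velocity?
|v| = √(vₓ² + vᵧ²) = √(1.01² + 9.59²) = √(92.9882) = 9.64 m/s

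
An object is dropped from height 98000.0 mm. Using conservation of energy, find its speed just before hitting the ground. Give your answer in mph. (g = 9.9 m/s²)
mgh = ½mv² → v = √(2gh) = √(2×9.9×98) = 44.05 m/s = 98.54 mph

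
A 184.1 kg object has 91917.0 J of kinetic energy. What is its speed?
KE = ½mv² → v = √(2KE/m) = √(2×91917.0/184.1) = 31.6 m/s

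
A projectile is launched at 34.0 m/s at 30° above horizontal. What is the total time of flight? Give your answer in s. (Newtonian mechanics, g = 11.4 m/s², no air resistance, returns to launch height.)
T = 2v₀sin(θ)/g = 2.982 s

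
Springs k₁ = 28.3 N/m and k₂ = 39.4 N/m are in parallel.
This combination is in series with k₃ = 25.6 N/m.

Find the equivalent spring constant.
k₁₂ = k₁ + k₂ = 67.7 N/m (parallel)
1/k_eq = 1/k₁₂ + 1/k₃ → k_eq = 18.58 N/m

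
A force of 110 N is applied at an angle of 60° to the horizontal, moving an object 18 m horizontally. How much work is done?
W = Fd cosθ = 110×18×cos(60°) = 990.0 J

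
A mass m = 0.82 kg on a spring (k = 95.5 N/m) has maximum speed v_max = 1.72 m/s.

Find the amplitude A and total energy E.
½mv²_max = ½kA² → A = v_max√(m/k) = 1.72×√(0.82/95.5) = 0.1594 m = 15.94 cm
E = ½mv²_max = ½×0.82×1.72² = 1.213 J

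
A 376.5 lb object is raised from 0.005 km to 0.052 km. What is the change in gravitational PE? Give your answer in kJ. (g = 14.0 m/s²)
ΔPE = mg(h₂ − h₁) = 170.8 kg × 14.0 m/s² × (52 − 5) m = 1.124e+05 J = 112.4 kJ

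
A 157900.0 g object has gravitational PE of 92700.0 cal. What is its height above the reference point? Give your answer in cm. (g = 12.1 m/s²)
PE = mgh → h = PE/(mg) = 3.879e+05 J / (157.9 kg × 12.1 m/s²) = 203 m = 20300.0 cm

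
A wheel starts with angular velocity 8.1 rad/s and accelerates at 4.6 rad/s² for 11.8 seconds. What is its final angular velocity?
ω = ω₀ + αt = 8.1 + 4.6 × 11.8 = 62.38 rad/s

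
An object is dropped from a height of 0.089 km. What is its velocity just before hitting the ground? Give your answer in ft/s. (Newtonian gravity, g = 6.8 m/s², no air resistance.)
v = √(2gh) (with unit conversion) = 114.1 ft/s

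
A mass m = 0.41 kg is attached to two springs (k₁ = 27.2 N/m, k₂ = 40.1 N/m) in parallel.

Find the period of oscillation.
k_eq = k₁+k₂ = 67.3 N/m
T = 2π√(m/k_eq) = 2π√(0.41/67.3) = 0.4904 s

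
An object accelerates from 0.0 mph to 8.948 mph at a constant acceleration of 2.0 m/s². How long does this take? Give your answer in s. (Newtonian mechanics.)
t = (v - v₀)/a (with unit conversion) = 2.0 s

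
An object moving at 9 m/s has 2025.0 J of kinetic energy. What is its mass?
KE = ½mv² → m = 2KE/v² = 2×2025.0/9² = 50.0 kg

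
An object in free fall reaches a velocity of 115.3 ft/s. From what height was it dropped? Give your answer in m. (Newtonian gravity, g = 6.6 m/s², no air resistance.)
h = v²/(2g) (with unit conversion) = 93.57 m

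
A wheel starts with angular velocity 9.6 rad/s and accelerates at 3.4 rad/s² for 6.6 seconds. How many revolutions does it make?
θ = ω₀t + ½αt² = 9.6×6.6 + ½×3.4×6.6² = 137.41 rad
Revolutions = θ/(2π) = 137.41/(2π) = 21.87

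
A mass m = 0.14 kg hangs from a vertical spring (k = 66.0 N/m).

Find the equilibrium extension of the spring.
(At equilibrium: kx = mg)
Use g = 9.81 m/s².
x_eq = mg/k = 0.14×9.81/66.0 = 0.02081 m = 2.081 cm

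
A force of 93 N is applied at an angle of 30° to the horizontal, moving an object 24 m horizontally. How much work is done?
W = Fd cosθ = 93×24×cos(30°) = 1933.0 J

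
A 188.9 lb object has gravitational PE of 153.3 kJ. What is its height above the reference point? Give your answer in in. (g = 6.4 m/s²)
PE = mgh → h = PE/(mg) = 1.533e+05 J / (85.68 kg × 6.4 m/s²) = 279.6 m = 11010.0 in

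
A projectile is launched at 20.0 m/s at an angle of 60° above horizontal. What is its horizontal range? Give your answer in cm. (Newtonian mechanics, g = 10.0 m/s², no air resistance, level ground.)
R = v₀² sin(2θ) / g (with unit conversion) = 3464.0 cm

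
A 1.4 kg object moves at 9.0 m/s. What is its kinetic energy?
KE = ½mv² = ½×1.4×9.0² = 56.7 J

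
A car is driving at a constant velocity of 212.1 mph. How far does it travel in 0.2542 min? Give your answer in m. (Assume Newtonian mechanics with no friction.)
d = vt (with unit conversion) = 1446.0 m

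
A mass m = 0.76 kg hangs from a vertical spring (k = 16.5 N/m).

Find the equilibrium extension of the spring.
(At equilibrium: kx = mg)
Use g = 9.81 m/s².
x_eq = mg/k = 0.76×9.81/16.5 = 0.4519 m = 45.19 cm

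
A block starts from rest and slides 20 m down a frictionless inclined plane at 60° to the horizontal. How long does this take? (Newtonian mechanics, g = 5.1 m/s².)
a = g sin(θ) = 5.1 × sin(60°) = 4.42 m/s²
t = √(2d/a) = √(2 × 20 / 4.42) = 3.01 s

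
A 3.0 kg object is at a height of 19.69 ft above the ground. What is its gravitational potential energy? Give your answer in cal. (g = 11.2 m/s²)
PE = mgh = 3 kg × 11.2 m/s² × 6.002 m = 201.7 J = 48.2 cal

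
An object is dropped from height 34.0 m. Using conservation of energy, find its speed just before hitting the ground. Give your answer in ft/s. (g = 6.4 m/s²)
mgh = ½mv² → v = √(2gh) = √(2×6.4×34) = 20.86 m/s = 68.44 ft/s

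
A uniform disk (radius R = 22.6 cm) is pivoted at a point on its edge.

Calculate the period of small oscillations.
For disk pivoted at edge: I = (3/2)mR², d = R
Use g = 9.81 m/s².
I/m = (3/2)R² = 0.07661 m²; d = R = 0.226 m
T = 2π√((3/2)R²/(gR)) = 2π√(3R/(2g)) = 1.168 s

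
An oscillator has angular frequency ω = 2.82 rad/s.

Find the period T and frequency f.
T = 2π/ω = 2π/2.82 = 2.228 s; f = ω/2π = 0.4488 Hz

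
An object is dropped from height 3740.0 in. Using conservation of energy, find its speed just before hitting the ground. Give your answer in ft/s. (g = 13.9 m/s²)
mgh = ½mv² → v = √(2gh) = √(2×13.9×95) = 51.39 m/s = 168.6 ft/s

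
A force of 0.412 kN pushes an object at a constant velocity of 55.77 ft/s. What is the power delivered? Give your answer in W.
P = Fv = 412 N × 17 m/s = 7003 W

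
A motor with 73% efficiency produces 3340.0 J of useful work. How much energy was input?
W_in = W_out/η = 3340.0/0.73 = 4575.3 J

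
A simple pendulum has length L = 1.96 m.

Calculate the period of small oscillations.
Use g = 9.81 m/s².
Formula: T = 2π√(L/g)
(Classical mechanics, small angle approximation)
T = 2π√(L/g) = 2π√(1.96/9.81) = 2.808 s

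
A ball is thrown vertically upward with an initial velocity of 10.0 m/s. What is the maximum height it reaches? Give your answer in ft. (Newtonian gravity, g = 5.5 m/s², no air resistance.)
h_max = v₀²/(2g) (with unit conversion) = 29.83 ft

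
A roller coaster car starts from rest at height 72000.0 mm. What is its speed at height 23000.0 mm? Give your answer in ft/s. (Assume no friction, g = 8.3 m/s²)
mgh₁ = ½mv₂² + mgh₂ → v₂ = √(2g(h₁−h₂)) = √(2×8.3×(72−23)) = 28.52 m/s = 93.57 ft/s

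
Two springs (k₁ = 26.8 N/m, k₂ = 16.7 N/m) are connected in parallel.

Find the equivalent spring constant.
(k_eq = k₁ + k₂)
k_eq = k₁ + k₂ = 26.8 + 16.7 = 43.5 N/m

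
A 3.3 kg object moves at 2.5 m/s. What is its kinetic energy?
KE = ½mv² = ½×3.3×2.5² = 10.3125 J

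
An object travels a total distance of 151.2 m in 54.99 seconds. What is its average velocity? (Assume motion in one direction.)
v_avg = Δd / Δt = 151.2 / 54.99 = 2.75 m/s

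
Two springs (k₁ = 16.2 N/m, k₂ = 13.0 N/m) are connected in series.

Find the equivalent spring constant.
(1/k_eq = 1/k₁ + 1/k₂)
1/k_eq = 1/16.2 + 1/13.0 = 0.13865; k_eq = 7.212 N/m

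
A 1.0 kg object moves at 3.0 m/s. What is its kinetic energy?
KE = ½mv² = ½×1.0×3.0² = 4.5 J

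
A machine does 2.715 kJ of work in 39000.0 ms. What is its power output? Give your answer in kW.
P = W/t = 2715 J / 39 s = 69.62 W = 0.06962 kW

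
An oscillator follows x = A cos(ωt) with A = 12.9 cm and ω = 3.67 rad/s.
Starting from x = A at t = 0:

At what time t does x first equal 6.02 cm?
cos(ωt) = x/A = 6.02/12.9 = 0.4667
ωt = arccos(0.4667) = 1.085 rad
t = 1.085/3.67 = 0.2957 s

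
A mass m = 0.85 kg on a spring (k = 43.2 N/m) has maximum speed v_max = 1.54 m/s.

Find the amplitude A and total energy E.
½mv²_max = ½kA² → A = v_max√(m/k) = 1.54×√(0.85/43.2) = 0.216 m = 21.6 cm
E = ½mv²_max = ½×0.85×1.54² = 1.008 J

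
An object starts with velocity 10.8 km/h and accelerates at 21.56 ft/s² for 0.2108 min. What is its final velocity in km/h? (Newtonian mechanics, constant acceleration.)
v = v₀ + at (with unit conversion) = 310.0 km/h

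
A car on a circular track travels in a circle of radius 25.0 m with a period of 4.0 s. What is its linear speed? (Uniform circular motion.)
v = 2πr/T = 2π×25.0/4.0 = 39.27 m/s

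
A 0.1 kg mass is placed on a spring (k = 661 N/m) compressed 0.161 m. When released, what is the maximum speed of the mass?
½kx² = ½mv² → v = x√(k/m) = 0.161×√(661/0.1) = 13.09 m/s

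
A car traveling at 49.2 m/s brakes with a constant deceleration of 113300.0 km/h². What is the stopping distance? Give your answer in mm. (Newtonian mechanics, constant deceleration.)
d = v₀² / (2a) (with unit conversion) = 138400.0 mm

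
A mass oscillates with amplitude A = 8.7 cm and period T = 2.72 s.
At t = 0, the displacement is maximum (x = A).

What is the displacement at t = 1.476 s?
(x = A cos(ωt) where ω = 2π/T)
ω = 2π/T = 2π/2.72 = 2.31 rad/s
x = A cos(ωt) = 8.7×cos(2.31×1.476) = -8.39 cm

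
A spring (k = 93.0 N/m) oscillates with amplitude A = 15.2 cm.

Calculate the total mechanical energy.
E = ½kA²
E = ½kA² = ½×93.0×(0.152)² = 1.074 J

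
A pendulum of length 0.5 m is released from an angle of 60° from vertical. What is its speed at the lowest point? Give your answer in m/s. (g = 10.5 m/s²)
h = L(1 − cosθ) = 0.5×(1 − cos60°) = 0.25 m
v = √(2gh) = √(2×10.5×0.25) = 2.291 m/s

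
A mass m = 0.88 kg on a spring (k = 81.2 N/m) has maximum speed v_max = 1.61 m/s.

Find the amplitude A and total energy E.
½mv²_max = ½kA² → A = v_max√(m/k) = 1.61×√(0.88/81.2) = 0.1676 m = 16.76 cm
E = ½mv²_max = ½×0.88×1.61² = 1.141 J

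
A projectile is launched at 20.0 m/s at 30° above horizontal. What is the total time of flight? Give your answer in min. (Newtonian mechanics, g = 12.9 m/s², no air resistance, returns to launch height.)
T = 2v₀sin(θ)/g (with unit conversion) = 0.02584 min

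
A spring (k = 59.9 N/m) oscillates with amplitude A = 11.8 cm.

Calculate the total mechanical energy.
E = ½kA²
E = ½kA² = ½×59.9×(0.118)² = 0.417 J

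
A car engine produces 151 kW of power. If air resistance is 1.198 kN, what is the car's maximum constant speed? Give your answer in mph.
P = Fv → v = P/F = 151000 W / 1198 N = 126 m/s = 282.0 mph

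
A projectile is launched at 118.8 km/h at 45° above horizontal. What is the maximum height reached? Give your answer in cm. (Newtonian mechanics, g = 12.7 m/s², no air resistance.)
H = v₀²sin²(θ)/(2g) (with unit conversion) = 2144.0 cm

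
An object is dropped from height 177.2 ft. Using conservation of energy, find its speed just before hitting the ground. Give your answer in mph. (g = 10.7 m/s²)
mgh = ½mv² → v = √(2gh) = √(2×10.7×54.01) = 34 m/s = 76.05 mph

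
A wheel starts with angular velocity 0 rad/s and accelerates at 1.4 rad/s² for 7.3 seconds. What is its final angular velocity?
ω = ω₀ + αt = 0 + 1.4 × 7.3 = 10.22 rad/s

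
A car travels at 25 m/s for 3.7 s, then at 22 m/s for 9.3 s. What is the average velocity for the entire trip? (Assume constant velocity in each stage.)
d₁ = v₁t₁ = 25 × 3.7 = 92.5 m
d₂ = v₂t₂ = 22 × 9.3 = 204.6 m
d_total = 297.1 m, t_total = 13 s
v_avg = d_total/t_total = 297.1/13 = 22.85 m/s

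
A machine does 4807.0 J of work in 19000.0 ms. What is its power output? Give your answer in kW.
P = W/t = 4807 J / 19 s = 253 W = 0.253 kW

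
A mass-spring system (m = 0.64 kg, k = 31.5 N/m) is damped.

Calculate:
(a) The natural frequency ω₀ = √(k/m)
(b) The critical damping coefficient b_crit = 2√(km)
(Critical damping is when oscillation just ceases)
ω₀ = √(k/m) = √(31.5/0.64) = 7.016 rad/s
b_crit = 2√(km) = 2√(31.5×0.64) = 8.98 kg/s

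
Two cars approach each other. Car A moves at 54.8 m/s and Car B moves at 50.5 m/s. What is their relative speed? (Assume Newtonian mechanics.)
v_rel = v_A + v_B = 54.8 + 50.5 = 105.3 m/s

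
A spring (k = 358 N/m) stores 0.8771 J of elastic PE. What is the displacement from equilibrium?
PE = ½kx² → x = √(2PE/k) = √(2×0.8771/358) = 0.07 m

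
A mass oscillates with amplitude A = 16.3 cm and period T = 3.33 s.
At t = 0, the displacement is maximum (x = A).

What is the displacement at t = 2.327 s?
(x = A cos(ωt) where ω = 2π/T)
ω = 2π/T = 2π/3.33 = 1.887 rad/s
x = A cos(ωt) = 16.3×cos(1.887×2.327) = -5.154 cm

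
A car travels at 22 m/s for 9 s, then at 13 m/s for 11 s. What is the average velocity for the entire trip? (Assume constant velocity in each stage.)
d₁ = v₁t₁ = 22 × 9 = 198 m
d₂ = v₂t₂ = 13 × 11 = 143 m
d_total = 341 m, t_total = 20 s
v_avg = d_total/t_total = 341/20 = 17.05 m/s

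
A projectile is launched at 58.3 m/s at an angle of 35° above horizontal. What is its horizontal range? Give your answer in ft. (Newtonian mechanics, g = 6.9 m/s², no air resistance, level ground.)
R = v₀² sin(2θ) / g (with unit conversion) = 1519.0 ft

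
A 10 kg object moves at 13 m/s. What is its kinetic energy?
KE = ½mv² = ½×10×13² = 845.0 J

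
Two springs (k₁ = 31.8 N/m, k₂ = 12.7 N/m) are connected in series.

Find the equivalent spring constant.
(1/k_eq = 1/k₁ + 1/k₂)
1/k_eq = 1/31.8 + 1/12.7 = 0.11019; k_eq = 9.076 N/m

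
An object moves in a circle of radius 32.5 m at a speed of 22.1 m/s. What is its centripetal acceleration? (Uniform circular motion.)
a_c = v²/r = 22.1²/32.5 = 488.41/32.5 = 15.03 m/s²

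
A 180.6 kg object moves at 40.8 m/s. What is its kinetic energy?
KE = ½mv² = ½×180.6×40.8² = 150317.0 J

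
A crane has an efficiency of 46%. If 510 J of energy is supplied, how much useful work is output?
W_out = η × W_in = 0.46 × 510 = 234.6 J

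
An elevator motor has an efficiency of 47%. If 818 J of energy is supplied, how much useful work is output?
W_out = η × W_in = 0.47 × 818 = 384.46 J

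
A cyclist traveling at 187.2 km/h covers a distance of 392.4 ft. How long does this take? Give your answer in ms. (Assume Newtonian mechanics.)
t = d/v (with unit conversion) = 2300.0 ms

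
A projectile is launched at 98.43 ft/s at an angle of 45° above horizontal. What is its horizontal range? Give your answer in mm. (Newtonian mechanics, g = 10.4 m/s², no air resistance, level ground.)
R = v₀² sin(2θ) / g (with unit conversion) = 86550.0 mm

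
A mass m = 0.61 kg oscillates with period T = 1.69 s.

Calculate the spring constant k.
T = 2π√(m/k) → k = m(2π/T)² = 0.61×(2π/1.69)² = 8.432 N/m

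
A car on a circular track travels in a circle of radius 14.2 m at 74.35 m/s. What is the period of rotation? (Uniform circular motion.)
T = 2πr/v = 2π×14.2/74.35 = 1.2 s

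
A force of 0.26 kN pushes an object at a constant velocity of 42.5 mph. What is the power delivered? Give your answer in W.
P = Fv = 260 N × 19 m/s = 4940 W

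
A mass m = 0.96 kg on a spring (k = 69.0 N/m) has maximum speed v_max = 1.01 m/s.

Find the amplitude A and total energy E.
½mv²_max = ½kA² → A = v_max√(m/k) = 1.01×√(0.96/69.0) = 0.1191 m = 11.91 cm
E = ½mv²_max = ½×0.96×1.01² = 0.4896 J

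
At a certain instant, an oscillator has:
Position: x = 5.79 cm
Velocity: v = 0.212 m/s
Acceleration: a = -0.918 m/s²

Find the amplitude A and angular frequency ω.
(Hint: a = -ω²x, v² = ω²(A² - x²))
a = −ω²x → ω = √(|a|/x) = √(0.918/0.0579) = 3.982 rad/s
v² = ω²(A² − x²) → A = √(x² + v²/ω²) = √(0.0579² + 0.212²/3.982²) = 0.07866 m = 7.866 cm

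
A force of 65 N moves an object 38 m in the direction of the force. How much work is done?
W = Fd = 65×38 = 2470.0 J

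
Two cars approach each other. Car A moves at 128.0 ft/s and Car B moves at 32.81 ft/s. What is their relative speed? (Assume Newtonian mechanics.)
v_rel = v_A + v_B = 128.0 + 32.81 = 160.8 ft/s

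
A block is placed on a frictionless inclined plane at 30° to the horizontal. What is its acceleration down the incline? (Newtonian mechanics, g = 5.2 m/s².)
a = g sin(θ) = 5.2 × sin(30°) = 5.2 × 0.5 = 2.6 m/s²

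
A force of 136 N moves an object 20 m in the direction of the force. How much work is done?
W = Fd = 136×20 = 2720.0 J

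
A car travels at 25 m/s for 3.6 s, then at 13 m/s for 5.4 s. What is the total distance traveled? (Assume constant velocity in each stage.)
d₁ = v₁t₁ = 25 × 3.6 = 90 m
d₂ = v₂t₂ = 13 × 5.4 = 70.2 m
d_total = 90 + 70.2 = 160.2 m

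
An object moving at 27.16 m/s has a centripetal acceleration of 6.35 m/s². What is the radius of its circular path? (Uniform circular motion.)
r = v²/a_c = 27.16²/6.35 = 116.17 m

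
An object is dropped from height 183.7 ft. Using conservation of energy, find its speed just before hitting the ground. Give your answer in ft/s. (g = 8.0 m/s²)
mgh = ½mv² → v = √(2gh) = √(2×8.0×55.99) = 29.93 m/s = 98.2 ft/s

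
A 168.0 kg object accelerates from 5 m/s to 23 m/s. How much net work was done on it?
W_net = ΔKE = ½m(v₂² − v₁²) = ½×168.0×(23² − 5²) = 42336.0 J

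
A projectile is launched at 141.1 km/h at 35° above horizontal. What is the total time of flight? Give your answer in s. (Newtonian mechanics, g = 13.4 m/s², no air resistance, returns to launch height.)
T = 2v₀sin(θ)/g (with unit conversion) = 3.355 s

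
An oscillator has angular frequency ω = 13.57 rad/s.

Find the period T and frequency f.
T = 2π/ω = 2π/13.57 = 0.463 s; f = ω/2π = 2.16 Hz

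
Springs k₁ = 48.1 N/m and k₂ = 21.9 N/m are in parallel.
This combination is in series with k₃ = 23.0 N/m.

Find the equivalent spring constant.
k₁₂ = k₁ + k₂ = 70 N/m (parallel)
1/k_eq = 1/k₁₂ + 1/k₃ → k_eq = 17.31 N/m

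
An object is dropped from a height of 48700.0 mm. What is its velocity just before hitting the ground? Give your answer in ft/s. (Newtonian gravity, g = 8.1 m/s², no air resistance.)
v = √(2gh) (with unit conversion) = 92.15 ft/s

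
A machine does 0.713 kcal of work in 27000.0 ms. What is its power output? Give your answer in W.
P = W/t = 2983 J / 27 s = 110.5 W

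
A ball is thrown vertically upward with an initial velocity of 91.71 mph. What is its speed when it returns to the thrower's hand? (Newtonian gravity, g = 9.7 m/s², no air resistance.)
By conservation of energy, the ball returns at the same speed = 91.71 mph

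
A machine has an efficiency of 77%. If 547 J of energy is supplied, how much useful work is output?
W_out = η × W_in = 0.77 × 547 = 421.19 J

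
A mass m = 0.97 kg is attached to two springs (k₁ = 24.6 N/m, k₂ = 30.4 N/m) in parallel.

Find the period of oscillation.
k_eq = k₁+k₂ = 55 N/m
T = 2π√(m/k_eq) = 2π√(0.97/55) = 0.8344 s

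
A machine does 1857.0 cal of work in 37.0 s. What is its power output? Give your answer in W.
P = W/t = 7770 J / 37 s = 210 W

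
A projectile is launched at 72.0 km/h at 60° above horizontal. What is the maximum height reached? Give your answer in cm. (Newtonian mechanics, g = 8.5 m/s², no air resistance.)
H = v₀²sin²(θ)/(2g) (with unit conversion) = 1765.0 cm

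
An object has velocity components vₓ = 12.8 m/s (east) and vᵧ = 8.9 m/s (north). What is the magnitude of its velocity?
|v| = √(vₓ² + vᵧ²) = √(12.8² + 8.9²) = √(243.05) = 15.59 m/s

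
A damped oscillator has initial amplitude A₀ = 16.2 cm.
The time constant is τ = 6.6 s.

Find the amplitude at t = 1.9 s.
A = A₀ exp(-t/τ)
A = A₀ exp(−t/τ) = 16.2×exp(−1.9/6.6) = 12.15 cm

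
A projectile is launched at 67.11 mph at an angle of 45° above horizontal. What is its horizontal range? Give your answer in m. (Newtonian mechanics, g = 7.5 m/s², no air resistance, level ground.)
R = v₀² sin(2θ) / g (with unit conversion) = 120.0 m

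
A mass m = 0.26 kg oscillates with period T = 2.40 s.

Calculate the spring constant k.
T = 2π√(m/k) → k = m(2π/T)² = 0.26×(2π/2.4)² = 1.782 N/m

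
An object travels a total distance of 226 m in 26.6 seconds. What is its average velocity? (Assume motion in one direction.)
v_avg = Δd / Δt = 226 / 26.6 = 8.5 m/s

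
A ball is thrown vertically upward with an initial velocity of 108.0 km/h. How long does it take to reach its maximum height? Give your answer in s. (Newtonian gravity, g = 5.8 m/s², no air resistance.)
t_up = v₀/g (with unit conversion) = 5.172 s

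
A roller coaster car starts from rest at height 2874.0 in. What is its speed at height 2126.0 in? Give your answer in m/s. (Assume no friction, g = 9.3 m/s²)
mgh₁ = ½mv₂² + mgh₂ → v₂ = √(2g(h₁−h₂)) = √(2×9.3×(73−54)) = 18.8 m/s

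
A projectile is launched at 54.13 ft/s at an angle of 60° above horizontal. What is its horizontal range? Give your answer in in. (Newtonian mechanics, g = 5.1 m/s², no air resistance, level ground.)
R = v₀² sin(2θ) / g (with unit conversion) = 1820.0 in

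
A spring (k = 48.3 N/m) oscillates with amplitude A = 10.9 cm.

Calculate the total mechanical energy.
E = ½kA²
E = ½kA² = ½×48.3×(0.109)² = 0.2869 J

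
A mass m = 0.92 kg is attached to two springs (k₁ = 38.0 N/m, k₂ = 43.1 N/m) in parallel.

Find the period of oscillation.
k_eq = k₁+k₂ = 81.1 N/m
T = 2π√(m/k_eq) = 2π√(0.92/81.1) = 0.6692 s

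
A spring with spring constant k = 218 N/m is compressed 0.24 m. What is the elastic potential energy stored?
PE = ½kx² = ½×218×0.24² = 6.278 J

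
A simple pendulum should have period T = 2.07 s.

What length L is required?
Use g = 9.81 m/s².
T = 2π√(L/g) → L = g(T/2π)² = 9.81×(2.07/2π)² = 1.065 m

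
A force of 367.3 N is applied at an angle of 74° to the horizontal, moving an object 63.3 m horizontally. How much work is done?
W = Fd cosθ = 367.3×63.3×cos(74°) = 6408.6 J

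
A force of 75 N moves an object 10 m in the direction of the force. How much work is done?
W = Fd = 75×10 = 750.0 J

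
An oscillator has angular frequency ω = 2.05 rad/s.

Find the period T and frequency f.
T = 2π/ω = 2π/2.05 = 3.065 s; f = ω/2π = 0.3263 Hz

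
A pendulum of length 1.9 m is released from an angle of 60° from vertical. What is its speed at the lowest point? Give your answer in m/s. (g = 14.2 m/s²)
h = L(1 − cosθ) = 1.9×(1 − cos60°) = 0.95 m
v = √(2gh) = √(2×14.2×0.95) = 5.194 m/s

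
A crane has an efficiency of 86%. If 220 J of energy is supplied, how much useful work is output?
W_out = η × W_in = 0.86 × 220 = 189.2 J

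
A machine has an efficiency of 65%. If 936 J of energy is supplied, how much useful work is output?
W_out = η × W_in = 0.65 × 936 = 608.4 J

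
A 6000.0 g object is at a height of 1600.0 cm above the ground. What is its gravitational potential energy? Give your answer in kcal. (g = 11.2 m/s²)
PE = mgh = 6 kg × 11.2 m/s² × 16 m = 1075 J = 0.257 kcal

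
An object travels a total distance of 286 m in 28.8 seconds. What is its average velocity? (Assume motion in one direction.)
v_avg = Δd / Δt = 286 / 28.8 = 9.93 m/s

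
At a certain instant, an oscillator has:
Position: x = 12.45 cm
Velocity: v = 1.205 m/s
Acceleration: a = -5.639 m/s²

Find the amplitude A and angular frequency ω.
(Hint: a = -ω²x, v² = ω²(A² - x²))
a = −ω²x → ω = √(|a|/x) = √(5.639/0.1245) = 6.73 rad/s
v² = ω²(A² − x²) → A = √(x² + v²/ω²) = √(0.1245² + 1.205²/6.73²) = 0.2181 m = 21.81 cm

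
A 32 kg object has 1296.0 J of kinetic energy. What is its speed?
KE = ½mv² → v = √(2KE/m) = √(2×1296.0/32) = 9.0 m/s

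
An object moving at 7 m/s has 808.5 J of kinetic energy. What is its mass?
KE = ½mv² → m = 2KE/v² = 2×808.5/7² = 33.0 kg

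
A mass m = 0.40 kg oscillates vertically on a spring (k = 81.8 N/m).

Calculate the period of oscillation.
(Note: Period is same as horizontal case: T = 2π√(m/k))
T = 2π√(m/k) = 2π√(0.4/81.8) = 0.4394 s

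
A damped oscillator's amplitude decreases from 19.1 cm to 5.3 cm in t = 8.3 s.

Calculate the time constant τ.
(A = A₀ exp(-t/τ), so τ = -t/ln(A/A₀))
A/A₀ = 5.3/19.1 = 0.2775; ln(A/A₀) = -1.282
τ = −t/ln(A/A₀) = −8.3/-1.282 = 6.474 s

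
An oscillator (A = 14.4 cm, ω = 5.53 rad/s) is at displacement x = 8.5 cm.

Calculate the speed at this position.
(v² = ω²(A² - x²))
v = ω√(A² − x²) = 5.53×√(0.144² − 0.085²) = 0.6428 m/s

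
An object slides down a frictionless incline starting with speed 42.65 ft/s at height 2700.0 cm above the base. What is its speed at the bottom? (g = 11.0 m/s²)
½mv₀² + mgh = ½mv² → v = √(v₀² + 2gh) = √(13² + 2×11.0×27) = 27.62 m/s = 90.62 ft/s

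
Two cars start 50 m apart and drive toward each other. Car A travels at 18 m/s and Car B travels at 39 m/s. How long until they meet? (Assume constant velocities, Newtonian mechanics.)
Combined speed: v_combined = 18 + 39 = 57 m/s
Time to meet: t = d/57 = 50/57 = 0.88 s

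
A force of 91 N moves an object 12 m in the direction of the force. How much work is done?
W = Fd = 91×12 = 1092.0 J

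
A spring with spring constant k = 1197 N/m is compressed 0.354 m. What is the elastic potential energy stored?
PE = ½kx² = ½×1197×0.354² = 75.0 J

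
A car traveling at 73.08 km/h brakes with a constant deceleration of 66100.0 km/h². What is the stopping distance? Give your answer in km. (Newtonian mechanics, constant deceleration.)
d = v₀² / (2a) (with unit conversion) = 0.0404 km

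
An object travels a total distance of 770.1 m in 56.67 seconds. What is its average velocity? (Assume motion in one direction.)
v_avg = Δd / Δt = 770.1 / 56.67 = 13.59 m/s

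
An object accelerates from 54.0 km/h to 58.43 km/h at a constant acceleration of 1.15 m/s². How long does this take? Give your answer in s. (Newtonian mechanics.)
t = (v - v₀)/a (with unit conversion) = 1.07 s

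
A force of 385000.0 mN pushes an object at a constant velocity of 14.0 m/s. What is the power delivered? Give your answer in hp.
P = Fv = 385 N × 14 m/s = 5390 W = 7.228 hp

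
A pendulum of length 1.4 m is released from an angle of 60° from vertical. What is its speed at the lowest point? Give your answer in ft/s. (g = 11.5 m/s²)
h = L(1 − cosθ) = 1.4×(1 − cos60°) = 0.7 m
v = √(2gh) = √(2×11.5×0.7) = 4.012 m/s = 13.16 ft/s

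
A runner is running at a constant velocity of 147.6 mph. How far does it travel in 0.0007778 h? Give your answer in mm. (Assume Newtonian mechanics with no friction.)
d = vt (with unit conversion) = 184800.0 mm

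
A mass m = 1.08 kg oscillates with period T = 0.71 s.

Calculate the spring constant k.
T = 2π√(m/k) → k = m(2π/T)² = 1.08×(2π/0.71)² = 84.58 N/m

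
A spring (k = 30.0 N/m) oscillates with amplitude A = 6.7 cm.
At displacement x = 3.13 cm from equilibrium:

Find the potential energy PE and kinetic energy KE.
E_total = ½kA² = ½×30.0×(0.067)² = 0.06734 J
PE = ½kx² = ½×30.0×(0.0313)² = 0.0147 J
KE = E_total − PE = 0.05264 J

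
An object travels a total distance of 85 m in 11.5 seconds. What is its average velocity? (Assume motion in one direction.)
v_avg = Δd / Δt = 85 / 11.5 = 7.39 m/s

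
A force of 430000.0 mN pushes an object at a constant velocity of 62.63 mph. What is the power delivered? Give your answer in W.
P = Fv = 430 N × 28 m/s = 1.204e+04 W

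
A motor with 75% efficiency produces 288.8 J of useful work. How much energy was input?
W_in = W_out/η = 288.8/0.75 = 385.07 J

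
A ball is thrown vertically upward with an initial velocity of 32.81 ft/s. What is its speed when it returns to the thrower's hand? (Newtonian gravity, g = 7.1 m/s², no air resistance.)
By conservation of energy, the ball returns at the same speed = 32.81 ft/s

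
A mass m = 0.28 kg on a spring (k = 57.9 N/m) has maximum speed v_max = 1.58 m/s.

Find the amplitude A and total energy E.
½mv²_max = ½kA² → A = v_max√(m/k) = 1.58×√(0.28/57.9) = 0.1099 m = 10.99 cm
E = ½mv²_max = ½×0.28×1.58² = 0.3495 J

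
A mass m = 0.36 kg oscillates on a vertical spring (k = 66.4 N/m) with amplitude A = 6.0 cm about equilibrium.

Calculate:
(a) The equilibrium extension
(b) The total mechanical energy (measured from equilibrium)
x_eq = mg/k = 0.36×9.81/66.4 = 0.05319 m = 5.319 cm
E = ½kA² = ½×66.4×(0.06)² = 0.1195 J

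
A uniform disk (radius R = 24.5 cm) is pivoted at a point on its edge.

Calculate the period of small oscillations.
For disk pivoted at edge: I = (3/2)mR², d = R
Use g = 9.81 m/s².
I/m = (3/2)R² = 0.09004 m²; d = R = 0.245 m
T = 2π√((3/2)R²/(gR)) = 2π√(3R/(2g)) = 1.216 s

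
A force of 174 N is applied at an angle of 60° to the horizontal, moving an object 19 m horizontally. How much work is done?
W = Fd cosθ = 174×19×cos(60°) = 1653.0 J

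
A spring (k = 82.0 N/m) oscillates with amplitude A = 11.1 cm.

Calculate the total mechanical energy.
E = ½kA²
E = ½kA² = ½×82.0×(0.111)² = 0.5052 J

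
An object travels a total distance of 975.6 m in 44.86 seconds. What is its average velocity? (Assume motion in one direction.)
v_avg = Δd / Δt = 975.6 / 44.86 = 21.75 m/s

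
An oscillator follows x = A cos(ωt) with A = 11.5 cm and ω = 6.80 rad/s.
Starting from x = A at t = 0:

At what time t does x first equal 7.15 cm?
cos(ωt) = x/A = 7.15/11.5 = 0.6217
ωt = arccos(0.6217) = 0.8998 rad
t = 0.8998/6.8 = 0.1323 s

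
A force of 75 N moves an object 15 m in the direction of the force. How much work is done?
W = Fd = 75×15 = 1125.0 J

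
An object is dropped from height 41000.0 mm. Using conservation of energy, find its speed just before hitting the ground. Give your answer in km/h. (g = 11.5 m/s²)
mgh = ½mv² → v = √(2gh) = √(2×11.5×41) = 30.71 m/s = 110.5 km/h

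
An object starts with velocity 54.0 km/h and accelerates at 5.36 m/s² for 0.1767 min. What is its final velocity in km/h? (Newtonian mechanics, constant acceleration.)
v = v₀ + at (with unit conversion) = 258.6 km/h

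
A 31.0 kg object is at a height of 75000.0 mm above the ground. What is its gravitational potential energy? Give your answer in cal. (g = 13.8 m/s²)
PE = mgh = 31 kg × 13.8 m/s² × 75 m = 3.208e+04 J = 7668.0 cal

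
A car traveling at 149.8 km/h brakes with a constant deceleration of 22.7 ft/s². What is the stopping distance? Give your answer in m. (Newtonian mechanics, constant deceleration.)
d = v₀² / (2a) (with unit conversion) = 125.1 m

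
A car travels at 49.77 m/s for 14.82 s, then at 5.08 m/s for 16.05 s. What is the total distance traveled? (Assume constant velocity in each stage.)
d₁ = v₁t₁ = 49.77 × 14.82 = 737.591 m
d₂ = v₂t₂ = 5.08 × 16.05 = 81.534 m
d_total = 737.591 + 81.534 = 819.13 m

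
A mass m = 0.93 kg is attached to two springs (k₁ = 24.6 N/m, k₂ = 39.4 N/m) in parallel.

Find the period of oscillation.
k_eq = k₁+k₂ = 64 N/m
T = 2π√(m/k_eq) = 2π√(0.93/64) = 0.7574 s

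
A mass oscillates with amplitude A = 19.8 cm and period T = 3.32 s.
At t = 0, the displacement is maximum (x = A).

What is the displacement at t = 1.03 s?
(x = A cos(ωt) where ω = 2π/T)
ω = 2π/T = 2π/3.32 = 1.893 rad/s
x = A cos(ωt) = 19.8×cos(1.893×1.03) = -7.317 cm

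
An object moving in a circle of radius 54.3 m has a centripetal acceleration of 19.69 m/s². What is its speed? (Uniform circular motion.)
v = √(a_c × r) = √(19.69 × 54.3) = 32.7 m/s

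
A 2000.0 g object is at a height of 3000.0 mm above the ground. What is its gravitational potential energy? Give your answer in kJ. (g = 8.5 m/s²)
PE = mgh = 2 kg × 8.5 m/s² × 3 m = 51 J = 0.051 kJ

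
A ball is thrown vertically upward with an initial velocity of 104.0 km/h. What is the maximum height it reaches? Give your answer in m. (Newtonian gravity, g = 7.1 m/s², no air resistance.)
h_max = v₀²/(2g) (with unit conversion) = 58.77 m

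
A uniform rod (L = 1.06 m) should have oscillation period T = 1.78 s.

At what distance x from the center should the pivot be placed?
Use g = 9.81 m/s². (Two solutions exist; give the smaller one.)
T = 2π√((L²/12 + x²)/(gx)). Let c = T²g/(4π²) = 0.7873.
x² − cx + L²/12 = 0 → x = (c − √(c² − L²/3))/2 = 0.146 m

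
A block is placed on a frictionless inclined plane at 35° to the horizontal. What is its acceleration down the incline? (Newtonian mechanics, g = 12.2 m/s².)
a = g sin(θ) = 12.2 × sin(35°) = 12.2 × 0.5736 = 7.0 m/s²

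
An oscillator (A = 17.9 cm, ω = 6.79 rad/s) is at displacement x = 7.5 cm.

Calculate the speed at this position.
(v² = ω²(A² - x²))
v = ω√(A² − x²) = 6.79×√(0.179² − 0.075²) = 1.104 m/s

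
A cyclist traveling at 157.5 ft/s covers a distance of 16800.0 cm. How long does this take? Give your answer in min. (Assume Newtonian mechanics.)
t = d/v (with unit conversion) = 0.05833 min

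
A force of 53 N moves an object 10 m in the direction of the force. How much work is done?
W = Fd = 53×10 = 530.0 J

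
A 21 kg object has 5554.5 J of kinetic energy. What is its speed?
KE = ½mv² → v = √(2KE/m) = √(2×5554.5/21) = 23.0 m/s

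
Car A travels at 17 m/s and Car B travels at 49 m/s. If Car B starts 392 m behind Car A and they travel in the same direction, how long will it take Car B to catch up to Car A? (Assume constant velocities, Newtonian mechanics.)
Relative speed: v_rel = 49 - 17 = 32 m/s
Time to catch: t = d₀/v_rel = 392/32 = 12.25 s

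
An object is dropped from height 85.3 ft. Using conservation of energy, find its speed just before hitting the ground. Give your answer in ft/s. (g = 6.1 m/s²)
mgh = ½mv² → v = √(2gh) = √(2×6.1×26) = 17.81 m/s = 58.43 ft/s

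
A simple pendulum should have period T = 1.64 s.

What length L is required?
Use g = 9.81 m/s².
T = 2π√(L/g) → L = g(T/2π)² = 9.81×(1.64/2π)² = 0.6683 m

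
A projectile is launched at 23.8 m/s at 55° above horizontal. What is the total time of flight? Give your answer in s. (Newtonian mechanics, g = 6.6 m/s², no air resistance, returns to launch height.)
T = 2v₀sin(θ)/g = 5.908 s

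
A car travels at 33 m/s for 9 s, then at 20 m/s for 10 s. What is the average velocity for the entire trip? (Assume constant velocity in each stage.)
d₁ = v₁t₁ = 33 × 9 = 297 m
d₂ = v₂t₂ = 20 × 10 = 200 m
d_total = 497 m, t_total = 19 s
v_avg = d_total/t_total = 497/19 = 26.16 m/s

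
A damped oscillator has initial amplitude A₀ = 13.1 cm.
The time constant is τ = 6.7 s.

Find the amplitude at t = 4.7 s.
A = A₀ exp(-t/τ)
A = A₀ exp(−t/τ) = 13.1×exp(−4.7/6.7) = 6.496 cm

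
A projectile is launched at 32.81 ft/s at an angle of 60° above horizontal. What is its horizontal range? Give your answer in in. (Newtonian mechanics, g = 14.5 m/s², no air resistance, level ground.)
R = v₀² sin(2θ) / g (with unit conversion) = 235.2 in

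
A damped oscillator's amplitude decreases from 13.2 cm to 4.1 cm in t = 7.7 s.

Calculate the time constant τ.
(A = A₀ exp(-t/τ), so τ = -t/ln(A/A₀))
A/A₀ = 4.1/13.2 = 0.3106; ln(A/A₀) = -1.169
τ = −t/ln(A/A₀) = −7.7/-1.169 = 6.586 s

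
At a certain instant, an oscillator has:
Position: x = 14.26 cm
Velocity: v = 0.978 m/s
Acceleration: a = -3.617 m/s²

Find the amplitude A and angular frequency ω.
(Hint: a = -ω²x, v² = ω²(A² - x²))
a = −ω²x → ω = √(|a|/x) = √(3.617/0.1426) = 5.036 rad/s
v² = ω²(A² − x²) → A = √(x² + v²/ω²) = √(0.1426² + 0.978²/5.036²) = 0.2409 m = 24.09 cm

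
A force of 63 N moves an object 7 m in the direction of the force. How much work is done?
W = Fd = 63×7 = 441.0 J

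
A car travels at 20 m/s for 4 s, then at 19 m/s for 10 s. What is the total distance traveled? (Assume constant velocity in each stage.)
d₁ = v₁t₁ = 20 × 4 = 80 m
d₂ = v₂t₂ = 19 × 10 = 190 m
d_total = 80 + 190 = 270 m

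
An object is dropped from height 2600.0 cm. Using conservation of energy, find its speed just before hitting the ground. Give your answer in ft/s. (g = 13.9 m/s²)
mgh = ½mv² → v = √(2gh) = √(2×13.9×26) = 26.88 m/s = 88.21 ft/s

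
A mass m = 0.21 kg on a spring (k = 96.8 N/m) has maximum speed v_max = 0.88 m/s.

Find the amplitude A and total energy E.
½mv²_max = ½kA² → A = v_max√(m/k) = 0.88×√(0.21/96.8) = 0.04099 m = 4.099 cm
E = ½mv²_max = ½×0.21×0.88² = 0.08131 J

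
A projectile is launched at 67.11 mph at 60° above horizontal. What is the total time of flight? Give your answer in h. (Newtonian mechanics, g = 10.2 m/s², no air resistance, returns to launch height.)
T = 2v₀sin(θ)/g (with unit conversion) = 0.001415 h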